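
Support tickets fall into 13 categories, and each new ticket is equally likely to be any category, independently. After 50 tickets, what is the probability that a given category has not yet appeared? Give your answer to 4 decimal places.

Each ticket misses the fixed category with probability (13-1)/13 = 12/13, independently.
P(still missing after 50) = (12/13)^50 = 0.01828.

0.0183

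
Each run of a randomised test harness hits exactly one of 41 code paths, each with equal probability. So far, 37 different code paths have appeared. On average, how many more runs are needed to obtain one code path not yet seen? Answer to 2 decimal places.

10.25

Each run yields a new code path with probability (41-37)/41 = 4/41, so the wait is geometric with mean 41/4.
E = 41/4 = 10.250.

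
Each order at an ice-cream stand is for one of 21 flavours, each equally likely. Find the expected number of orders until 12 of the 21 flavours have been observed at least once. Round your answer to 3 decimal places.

17.144

With k distinct flavours already seen, the next new one arrives after an expected 21/(21-k) orders.
Sum over k = 0,...,11: E = 21/21 + 21/20 + 21/19 + ... + 21/11 + 21/10 = 17.1442.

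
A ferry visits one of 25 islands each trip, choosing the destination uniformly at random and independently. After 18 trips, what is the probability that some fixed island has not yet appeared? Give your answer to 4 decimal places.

On each trip the fixed island fails to appear with probability 24/25.
P(still missing after 18) = (24/25)^18 = 0.47960.

0.4796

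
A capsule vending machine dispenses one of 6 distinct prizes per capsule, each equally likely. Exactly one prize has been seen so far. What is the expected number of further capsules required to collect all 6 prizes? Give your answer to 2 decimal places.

13.70

The wait to go from k to k+1 distinct prizes is geometric with mean 6/(6-k).
Sum over k = 1,...,5: E = 6/5 + 6/4 + 6/3 + 6/2 + 6/1 = 13.700.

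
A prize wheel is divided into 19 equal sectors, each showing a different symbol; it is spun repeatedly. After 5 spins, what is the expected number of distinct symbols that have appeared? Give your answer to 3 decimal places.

For each symbol, P(seen in 5 spins) = 1 - (18/19)^5 = 0.2369.
By linearity of expectation, E[distinct seen] = 19·(1 - (18/19)^5) = 4.5007.

4.501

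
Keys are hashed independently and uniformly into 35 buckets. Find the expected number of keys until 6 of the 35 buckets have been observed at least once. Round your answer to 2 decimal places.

With k distinct buckets already seen, the next new one arrives after an expected 35/(35-k) keys.
Sum over k = 0,...,5: E = 35/35 + 35/34 + 35/33 + 35/32 + 35/31 + 35/30 = 6.479.

6.48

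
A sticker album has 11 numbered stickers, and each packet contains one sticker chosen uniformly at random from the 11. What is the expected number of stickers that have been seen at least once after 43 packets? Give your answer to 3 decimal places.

For each sticker, P(seen in 43 packets) = 1 - (10/11)^43 = 0.9834.
By linearity of expectation, E[distinct seen] = 11·(1 - (10/11)^43) = 10.8174.

10.817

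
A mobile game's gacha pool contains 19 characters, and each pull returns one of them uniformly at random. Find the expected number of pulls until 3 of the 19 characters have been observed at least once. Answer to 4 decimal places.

Going from k to k+1 distinct takes a geometric number of pulls with mean 19/(19-k).
Sum over k = 0,...,2: E = 19/19 + 19/18 + 19/17 = 3.17320.

3.1732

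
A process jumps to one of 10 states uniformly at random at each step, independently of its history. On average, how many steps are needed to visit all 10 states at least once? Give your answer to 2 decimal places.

The wait to go from k to k+1 distinct states is geometric with mean 10/(10-k).
E[T] = 10/10 + 10/9 + 10/8 + ... + 10/2 + 10/1 = 10·H_{10}.
H_{10} = 2.929, so E[T] = 29.290.

29.29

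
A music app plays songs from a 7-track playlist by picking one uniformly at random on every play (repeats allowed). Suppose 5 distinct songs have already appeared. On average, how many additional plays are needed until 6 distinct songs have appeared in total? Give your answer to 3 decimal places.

3.500

The wait to go from k to k+1 distinct songs is geometric with mean 7/(7-k).
Only the k = 5 term is needed: E = 7/2 = 3.5000.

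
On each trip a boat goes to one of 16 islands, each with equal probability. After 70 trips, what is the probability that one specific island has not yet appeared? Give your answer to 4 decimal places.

0.0109

On each trip the fixed island fails to appear with probability 15/16.
P(still missing after 70) = (15/16)^70 = 0.01091.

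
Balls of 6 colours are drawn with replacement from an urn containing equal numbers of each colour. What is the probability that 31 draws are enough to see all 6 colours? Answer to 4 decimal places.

0.9790

Let A_i be the event that colour i is missing after 31 draws. By inclusion–exclusion on the A_i,
P(all seen) = Σ_{j=0}^{6} (-1)^j C(6,j)((6-j)/6)^31
= 1.00000 - 0.02106 + 0.00005 - 0.00000 + 0.00000 - 0.00000 + 0.00000
= 0.97899.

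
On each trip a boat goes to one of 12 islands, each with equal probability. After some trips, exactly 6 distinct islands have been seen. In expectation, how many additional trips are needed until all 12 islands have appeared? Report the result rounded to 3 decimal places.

From k distinct to k+1 distinct takes on average 12/(12-k) trips.
Sum over k = 6,...,11: E = 12/6 + 12/5 + 12/4 + 12/3 + 12/2 + 12/1 = 29.4000.

29.400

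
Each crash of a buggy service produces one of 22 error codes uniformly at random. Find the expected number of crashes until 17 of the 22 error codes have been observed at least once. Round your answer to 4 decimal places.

30.9646

Going from k to k+1 distinct takes a geometric number of crashes with mean 22/(22-k).
Sum over k = 0,...,16: E = 22/22 + 22/21 + 22/20 + ... + 22/7 + 22/6 = 30.96456.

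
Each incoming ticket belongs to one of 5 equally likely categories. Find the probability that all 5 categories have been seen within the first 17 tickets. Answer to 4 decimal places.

By inclusion–exclusion over which categories are missing,
P(all seen) = Σ_{j=0}^{5} (-1)^j C(5,j)((5-j)/5)^17
= 1.00000 - 0.11259 + 0.00169 - 0.00000 + 0.00000 - 0.00000
= 0.88910.

0.8891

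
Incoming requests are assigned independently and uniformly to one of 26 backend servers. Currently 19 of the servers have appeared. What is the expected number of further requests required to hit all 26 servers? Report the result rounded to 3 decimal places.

67.414

The wait to go from k to k+1 distinct servers is geometric with mean 26/(26-k).
Sum over k = 19,...,25: E = 26/7 + 26/6 + 26/5 + ... + 26/2 + 26/1 = 67.4143.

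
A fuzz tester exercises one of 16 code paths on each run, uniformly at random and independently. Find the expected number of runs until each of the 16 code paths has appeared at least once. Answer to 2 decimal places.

Split into phases: going from k distinct to k+1 distinct takes on average 16/(16-k) runs.
E[T] = 16/16 + 16/15 + 16/14 + ... + 16/2 + 16/1 = 16·H_{16}.
H_{16} = 3.381, so E[T] = 54.092.

54.09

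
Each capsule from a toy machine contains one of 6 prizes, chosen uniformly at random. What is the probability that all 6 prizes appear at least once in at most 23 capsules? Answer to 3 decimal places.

0.911

By inclusion–exclusion over which prizes are missing,
P(all seen) = Σ_{j=0}^{6} (-1)^j C(6,j)((6-j)/6)^23
= 1.0000 - 0.0906 + 0.0013 - 0.0000 + 0.0000 - 0.0000 + 0.0000
= 0.9108.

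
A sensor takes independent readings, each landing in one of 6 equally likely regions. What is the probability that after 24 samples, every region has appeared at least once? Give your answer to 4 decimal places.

By inclusion–exclusion over which regions are missing,
P(all seen) = Σ_{j=0}^{6} (-1)^j C(6,j)((6-j)/6)^24
= 1.00000 - 0.07547 + 0.00089 - 0.00000 + 0.00000 - 0.00000 + 0.00000
= 0.92542.

0.9254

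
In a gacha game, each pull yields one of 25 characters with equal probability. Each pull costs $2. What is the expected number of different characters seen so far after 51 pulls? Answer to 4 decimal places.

21.8827

For each character, P(seen in 51 pulls) = 1 - (24/25)^51 = 0.87531.
By linearity of expectation, E[distinct seen] = 25·(1 - (24/25)^51) = 21.88274.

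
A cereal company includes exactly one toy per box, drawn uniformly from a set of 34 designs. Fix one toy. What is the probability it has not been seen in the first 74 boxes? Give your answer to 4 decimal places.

0.1098

Each box misses the fixed toy with probability (34-1)/34 = 33/34, independently.
P(still missing after 74) = (33/34)^74 = 0.10980.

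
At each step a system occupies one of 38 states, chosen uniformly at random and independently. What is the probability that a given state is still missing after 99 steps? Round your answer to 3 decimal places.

0.071

Each step misses the fixed state with probability (38-1)/38 = 37/38, independently.
P(still missing after 99) = (37/38)^99 = 0.0714.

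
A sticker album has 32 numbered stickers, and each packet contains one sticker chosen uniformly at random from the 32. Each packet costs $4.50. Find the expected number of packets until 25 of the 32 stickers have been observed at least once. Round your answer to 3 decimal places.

Going from k to k+1 distinct takes a geometric number of packets with mean 32/(32-k).
Sum over k = 0,...,24: E = 32/32 + 32/31 + 32/30 + ... + 32/9 + 32/8 = 46.9004.

46.900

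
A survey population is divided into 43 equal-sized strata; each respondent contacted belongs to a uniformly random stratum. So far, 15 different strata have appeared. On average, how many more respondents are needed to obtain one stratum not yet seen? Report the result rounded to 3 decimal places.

1.536

The number of respondents until the next new stratum is geometric with success probability 28/43, so its mean is 43/28.
E = 43/28 = 1.5357.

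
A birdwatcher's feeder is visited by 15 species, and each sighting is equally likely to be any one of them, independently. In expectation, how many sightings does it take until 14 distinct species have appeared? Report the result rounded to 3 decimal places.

34.773

With k distinct species already seen, the next new one arrives after an expected 15/(15-k) sightings.
Sum over k = 0,...,13: E = 15/15 + 15/14 + 15/13 + ... + 15/3 + 15/2 = 34.7734.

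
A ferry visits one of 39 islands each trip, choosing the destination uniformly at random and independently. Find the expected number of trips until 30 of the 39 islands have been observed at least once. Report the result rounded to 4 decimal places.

55.5584

With k distinct islands already seen, the next new one arrives after an expected 39/(39-k) trips.
Sum over k = 0,...,29: E = 39/39 + 39/38 + 39/37 + ... + 39/11 + 39/10 = 55.55842.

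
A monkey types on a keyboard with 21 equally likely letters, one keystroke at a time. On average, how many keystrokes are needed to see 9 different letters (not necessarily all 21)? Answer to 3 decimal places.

11.385

Going from k to k+1 distinct takes a geometric number of keystrokes with mean 21/(21-k).
Sum over k = 0,...,8: E = 21/21 + 21/20 + 21/19 + ... + 21/14 + 21/13 = 11.3851.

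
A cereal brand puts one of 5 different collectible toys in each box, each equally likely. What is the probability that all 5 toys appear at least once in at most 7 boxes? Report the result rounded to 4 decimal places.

0.2150

Let A_i be the event that toy i is missing after 7 boxes. By inclusion–exclusion on the A_i,
P(all seen) = Σ_{j=0}^{5} (-1)^j C(5,j)((5-j)/5)^7
= 1.00000 - 1.04858 + 0.27994 - 0.01638 + 0.00006 - 0.00000
= 0.21504.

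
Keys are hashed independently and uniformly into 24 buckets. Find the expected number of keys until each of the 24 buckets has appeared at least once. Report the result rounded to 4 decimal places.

90.6230

The wait to go from k to k+1 distinct buckets is geometric with mean 24/(24-k).
E[T] = 24/24 + 24/23 + 24/22 + ... + 24/2 + 24/1 = 24·H_{24}.
H_{24} = 3.77596, so E[T] = 90.62300.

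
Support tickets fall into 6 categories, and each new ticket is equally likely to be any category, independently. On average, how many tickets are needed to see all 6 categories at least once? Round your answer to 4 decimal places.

14.7000

After k distinct categories have appeared, the next ticket gives a new one with probability (6-k)/6, so the expected wait for the (k+1)-th is 6/(6-k).
E[T] = 6/6 + 6/5 + 6/4 + 6/3 + 6/2 + 6/1 = 6·H_{6}.
H_{6} = 2.45000, so E[T] = 14.70000.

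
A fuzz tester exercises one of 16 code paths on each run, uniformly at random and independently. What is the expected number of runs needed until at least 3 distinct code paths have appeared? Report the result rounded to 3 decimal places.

With k distinct code paths already seen, the next new one arrives after an expected 16/(16-k) runs.
Sum over k = 0,...,2: E = 16/16 + 16/15 + 16/14 = 3.2095.

3.210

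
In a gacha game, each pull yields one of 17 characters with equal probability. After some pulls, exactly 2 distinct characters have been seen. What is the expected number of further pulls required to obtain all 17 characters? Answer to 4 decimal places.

From k distinct to k+1 distinct takes on average 17/(17-k) pulls.
Sum over k = 2,...,16: E = 17/15 + 17/14 + 17/13 + ... + 17/2 + 17/1 = 56.40989.

56.4099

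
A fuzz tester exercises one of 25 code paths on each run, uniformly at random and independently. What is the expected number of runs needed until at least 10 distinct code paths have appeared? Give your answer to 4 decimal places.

Going from k to k+1 distinct takes a geometric number of runs with mean 25/(25-k).
Sum over k = 0,...,9: E = 25/25 + 25/24 + 25/23 + ... + 25/17 + 25/16 = 12.44323.

12.4432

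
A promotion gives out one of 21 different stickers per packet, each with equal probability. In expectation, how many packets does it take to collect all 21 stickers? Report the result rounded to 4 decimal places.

76.5525

Split into phases: going from k distinct to k+1 distinct takes on average 21/(21-k) packets.
E[T] = 21/21 + 21/20 + 21/19 + ... + 21/2 + 21/1 = 21·H_{21}.
H_{21} = 3.64536, so E[T] = 76.55253.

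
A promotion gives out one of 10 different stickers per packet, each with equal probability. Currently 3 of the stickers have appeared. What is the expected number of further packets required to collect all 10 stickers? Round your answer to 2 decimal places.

25.93

With k distinct stickers already seen, the next new one takes an expected 10/(10-k) packets.
Sum over k = 3,...,9: E = 10/7 + 10/6 + 10/5 + ... + 10/2 + 10/1 = 25.929.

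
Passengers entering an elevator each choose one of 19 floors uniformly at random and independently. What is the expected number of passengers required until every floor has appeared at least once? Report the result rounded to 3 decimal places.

Split into phases: going from k distinct to k+1 distinct takes on average 19/(19-k) passengers.
E[T] = 19/19 + 19/18 + 19/17 + ... + 19/2 + 19/1 = 19·H_{19}.
H_{19} = 3.5477, so E[T] = 67.4071.

67.407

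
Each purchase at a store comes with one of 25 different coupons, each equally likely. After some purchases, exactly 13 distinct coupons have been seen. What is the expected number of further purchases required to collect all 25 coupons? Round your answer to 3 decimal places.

77.580

With k distinct coupons already seen, the next new one takes an expected 25/(25-k) purchases.
Sum over k = 13,...,24: E = 25/12 + 25/11 + 25/10 + ... + 25/2 + 25/1 = 77.5803.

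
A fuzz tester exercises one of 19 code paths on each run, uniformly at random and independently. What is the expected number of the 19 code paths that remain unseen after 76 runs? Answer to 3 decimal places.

0.312

For each code path, P(unseen after 76) = (18/19)^76 = 0.0164.
By linearity of expectation, E[unseen] = 19·(18/19)^76 = 0.3120.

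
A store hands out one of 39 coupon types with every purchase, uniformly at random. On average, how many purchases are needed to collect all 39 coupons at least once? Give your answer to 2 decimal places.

After k distinct coupons have appeared, the next purchase gives a new one with probability (39-k)/39, so the expected wait for the (k+1)-th is 39/(39-k).
E[T] = 39/39 + 39/38 + 39/37 + ... + 39/2 + 39/1 = 39·H_{39}.
H_{39} = 4.254, so E[T] = 165.888.

165.89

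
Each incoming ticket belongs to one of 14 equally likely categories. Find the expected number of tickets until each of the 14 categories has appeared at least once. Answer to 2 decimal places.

After k distinct categories have appeared, the next ticket gives a new one with probability (14-k)/14, so the expected wait for the (k+1)-th is 14/(14-k).
E[T] = 14/14 + 14/13 + 14/12 + ... + 14/2 + 14/1 = 14·H_{14}.
H_{14} = 3.252, so E[T] = 45.522.

45.52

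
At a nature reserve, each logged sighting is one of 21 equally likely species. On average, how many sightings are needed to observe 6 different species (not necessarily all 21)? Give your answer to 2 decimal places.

With k distinct species already seen, the next new one arrives after an expected 21/(21-k) sightings.
Sum over k = 0,...,5: E = 21/21 + 21/20 + 21/19 + 21/18 + 21/17 + 21/16 = 6.870.

6.87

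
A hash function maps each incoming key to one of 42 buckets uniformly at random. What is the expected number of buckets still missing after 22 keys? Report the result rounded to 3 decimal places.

24.718

For each bucket, P(unseen after 22) = (41/42)^22 = 0.5885.
By linearity of expectation, E[unseen] = 42·(41/42)^22 = 24.7178.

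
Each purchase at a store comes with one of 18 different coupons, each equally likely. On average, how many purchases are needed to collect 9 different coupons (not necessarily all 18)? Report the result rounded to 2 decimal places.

With k distinct coupons already seen, the next new one arrives after an expected 18/(18-k) purchases.
Sum over k = 0,...,8: E = 18/18 + 18/17 + 18/16 + ... + 18/11 + 18/10 = 11.991.

11.99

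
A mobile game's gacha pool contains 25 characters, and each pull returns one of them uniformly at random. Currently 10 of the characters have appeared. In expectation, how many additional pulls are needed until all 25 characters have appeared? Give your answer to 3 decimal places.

82.956

The wait to go from k to k+1 distinct characters is geometric with mean 25/(25-k).
Sum over k = 10,...,24: E = 25/15 + 25/14 + 25/13 + ... + 25/2 + 25/1 = 82.9557.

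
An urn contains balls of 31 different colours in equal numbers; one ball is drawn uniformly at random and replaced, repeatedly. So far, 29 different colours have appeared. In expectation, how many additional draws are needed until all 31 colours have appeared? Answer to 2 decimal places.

From k distinct to k+1 distinct takes on average 31/(31-k) draws.
Sum over k = 29,...,30: E = 31/2 + 31/1 = 46.500.

46.50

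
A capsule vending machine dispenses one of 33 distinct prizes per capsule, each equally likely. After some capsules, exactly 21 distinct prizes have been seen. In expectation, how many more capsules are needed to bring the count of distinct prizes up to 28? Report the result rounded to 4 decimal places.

27.0560

The wait to go from k to k+1 distinct prizes is geometric with mean 33/(33-k).
Sum over k = 21,...,27: E = 33/12 + 33/11 + 33/10 + ... + 33/7 + 33/6 = 27.05595.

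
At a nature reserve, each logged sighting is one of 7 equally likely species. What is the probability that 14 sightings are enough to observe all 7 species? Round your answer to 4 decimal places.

0.3666

By inclusion–exclusion over which species are missing,
P(all seen) = Σ_{j=0}^{7} (-1)^j C(7,j)((7-j)/7)^14
= 1.00000 - 0.80880 + 0.18898 - 0.01385 + 0.00025 - 0.00000 + 0.00000 - 0.00000
= 0.36657.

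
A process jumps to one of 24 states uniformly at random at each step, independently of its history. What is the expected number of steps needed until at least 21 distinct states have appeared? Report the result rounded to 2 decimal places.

Going from k to k+1 distinct takes a geometric number of steps with mean 24/(24-k).
Sum over k = 0,...,20: E = 24/24 + 24/23 + 24/22 + ... + 24/5 + 24/4 = 46.623.

46.62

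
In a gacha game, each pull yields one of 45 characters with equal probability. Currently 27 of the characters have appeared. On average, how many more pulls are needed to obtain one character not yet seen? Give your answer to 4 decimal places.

2.5000

Each pull yields a new character with probability (45-27)/45 = 18/45, so the wait is geometric with mean 45/18.
E = 45/18 = 2.50000.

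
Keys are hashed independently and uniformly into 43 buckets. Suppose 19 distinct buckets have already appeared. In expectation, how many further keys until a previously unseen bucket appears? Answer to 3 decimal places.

1.792

Each key yields a new bucket with probability (43-19)/43 = 24/43, so the wait is geometric with mean 43/24.
E = 43/24 = 1.7917.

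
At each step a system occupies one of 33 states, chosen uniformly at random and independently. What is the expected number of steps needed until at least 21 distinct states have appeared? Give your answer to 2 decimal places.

32.52

With k distinct states already seen, the next new one arrives after an expected 33/(33-k) steps.
Sum over k = 0,...,20: E = 33/33 + 33/32 + 33/31 + ... + 33/14 + 33/13 = 32.524.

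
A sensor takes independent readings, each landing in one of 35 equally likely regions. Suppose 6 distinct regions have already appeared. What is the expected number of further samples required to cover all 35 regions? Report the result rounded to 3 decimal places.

138.658

With k distinct regions already seen, the next new one takes an expected 35/(35-k) samples.
Sum over k = 6,...,34: E = 35/29 + 35/28 + 35/27 + ... + 35/2 + 35/1 = 138.6579.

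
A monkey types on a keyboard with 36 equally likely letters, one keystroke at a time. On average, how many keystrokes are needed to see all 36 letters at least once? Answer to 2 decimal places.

Split into phases: going from k distinct to k+1 distinct takes on average 36/(36-k) keystrokes.
E[T] = 36/36 + 36/35 + 36/34 + ... + 36/2 + 36/1 = 36·H_{36}.
H_{36} = 4.175, so E[T] = 150.284.

150.28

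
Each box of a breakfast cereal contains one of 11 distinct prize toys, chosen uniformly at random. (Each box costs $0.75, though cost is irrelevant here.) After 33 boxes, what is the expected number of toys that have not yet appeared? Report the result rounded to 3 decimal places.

For each toy, P(unseen after 33) = (10/11)^33 = 0.0431.
By linearity of expectation, E[unseen] = 11·(10/11)^33 = 0.4736.

0.474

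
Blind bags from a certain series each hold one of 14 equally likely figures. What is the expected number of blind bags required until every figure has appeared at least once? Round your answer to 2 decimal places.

After k distinct figures have appeared, the next blind bag gives a new one with probability (14-k)/14, so the expected wait for the (k+1)-th is 14/(14-k).
E[T] = 14/14 + 14/13 + 14/12 + ... + 14/2 + 14/1 = 14·H_{14}.
H_{14} = 3.252, so E[T] = 45.522.

45.52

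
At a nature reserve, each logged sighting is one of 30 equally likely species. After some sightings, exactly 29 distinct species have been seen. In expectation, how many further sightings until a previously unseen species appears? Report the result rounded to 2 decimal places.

30.00

Each sighting yields a new species with probability (30-29)/30 = 1/30, so the wait is geometric with mean 30/1.
E = 30/1 = 30.000.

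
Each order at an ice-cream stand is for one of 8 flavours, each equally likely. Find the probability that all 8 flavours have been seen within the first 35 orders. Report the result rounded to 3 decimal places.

By inclusion–exclusion over which flavours are missing,
P(all seen) = Σ_{j=0}^{8} (-1)^j C(8,j)((8-j)/8)^35
= 1.0000 - 0.0747 + 0.0012 - 0.0000 + 0.0000 - 0.0000 + 0.0000 - 0.0000 + 0.0000
= 0.9265.

0.926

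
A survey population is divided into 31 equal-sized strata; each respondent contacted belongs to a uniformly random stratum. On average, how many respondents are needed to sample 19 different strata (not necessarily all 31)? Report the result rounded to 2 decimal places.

28.65

With k distinct strata already seen, the next new one arrives after an expected 31/(31-k) respondents.
Sum over k = 0,...,18: E = 31/31 + 31/30 + 31/29 + ... + 31/14 + 31/13 = 28.645.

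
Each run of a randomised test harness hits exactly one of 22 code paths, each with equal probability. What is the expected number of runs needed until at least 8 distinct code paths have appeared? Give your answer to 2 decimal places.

9.66

Going from k to k+1 distinct takes a geometric number of runs with mean 22/(22-k).
Sum over k = 0,...,7: E = 22/22 + 22/21 + 22/20 + ... + 22/16 + 22/15 = 9.664.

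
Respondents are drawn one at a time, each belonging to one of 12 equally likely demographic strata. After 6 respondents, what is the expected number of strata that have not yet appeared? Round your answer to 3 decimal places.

For each stratum, P(unseen after 6) = (11/12)^6 = 0.5933.
By linearity of expectation, E[unseen] = 12·(11/12)^6 = 7.1195.

7.120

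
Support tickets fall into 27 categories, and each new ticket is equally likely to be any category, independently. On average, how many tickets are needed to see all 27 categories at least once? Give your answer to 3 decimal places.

105.069

The wait to go from k to k+1 distinct categories is geometric with mean 27/(27-k).
E[T] = 27/27 + 27/26 + 27/25 + ... + 27/2 + 27/1 = 27·H_{27}.
H_{27} = 3.8915, so E[T] = 105.0693.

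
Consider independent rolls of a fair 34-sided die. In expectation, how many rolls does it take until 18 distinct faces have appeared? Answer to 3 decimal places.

Going from k to k+1 distinct takes a geometric number of rolls with mean 34/(34-k).
Sum over k = 0,...,17: E = 34/34 + 34/33 + 34/32 + ... + 34/18 + 34/17 = 25.0744.

25.074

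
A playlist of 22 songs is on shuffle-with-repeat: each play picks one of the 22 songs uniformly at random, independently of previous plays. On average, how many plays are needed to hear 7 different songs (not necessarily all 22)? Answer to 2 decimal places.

8.20

Going from k to k+1 distinct takes a geometric number of plays with mean 22/(22-k).
Sum over k = 0,...,6: E = 22/22 + 22/21 + 22/20 + ... + 22/17 + 22/16 = 8.197.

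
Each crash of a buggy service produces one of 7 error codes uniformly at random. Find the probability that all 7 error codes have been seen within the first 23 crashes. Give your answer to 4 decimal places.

By inclusion–exclusion over which error codes are missing,
P(all seen) = Σ_{j=0}^{7} (-1)^j C(7,j)((7-j)/7)^23
= 1.00000 - 0.20199 + 0.00915 - 0.00009 + 0.00000 - 0.00000 + 0.00000 - 0.00000
= 0.80707.

0.8071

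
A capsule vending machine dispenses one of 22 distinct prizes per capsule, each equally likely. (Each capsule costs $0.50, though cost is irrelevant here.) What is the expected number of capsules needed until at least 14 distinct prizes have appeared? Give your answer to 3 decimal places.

With k distinct prizes already seen, the next new one arrives after an expected 22/(22-k) capsules.
Sum over k = 0,...,13: E = 22/22 + 22/21 + 22/20 + ... + 22/10 + 22/9 = 21.4050.

21.405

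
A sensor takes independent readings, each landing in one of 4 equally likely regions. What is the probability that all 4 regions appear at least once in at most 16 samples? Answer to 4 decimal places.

0.9600

Let A_i be the event that region i is missing after 16 samples. By inclusion–exclusion on the A_i,
P(all seen) = Σ_{j=0}^{4} (-1)^j C(4,j)((4-j)/4)^16
= 1.00000 - 0.04009 + 0.00009 - 0.00000 + 0.00000
= 0.96000.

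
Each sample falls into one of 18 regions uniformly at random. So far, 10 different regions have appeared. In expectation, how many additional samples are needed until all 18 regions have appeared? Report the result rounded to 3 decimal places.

48.921

The wait to go from k to k+1 distinct regions is geometric with mean 18/(18-k).
Sum over k = 10,...,17: E = 18/8 + 18/7 + 18/6 + ... + 18/2 + 18/1 = 48.9214.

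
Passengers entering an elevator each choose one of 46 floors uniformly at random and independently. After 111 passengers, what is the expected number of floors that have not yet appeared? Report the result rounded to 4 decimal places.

For each floor, P(unseen after 111) = (45/46)^111 = 0.08719.
By linearity of expectation, E[unseen] = 46·(45/46)^111 = 4.01077.

4.0108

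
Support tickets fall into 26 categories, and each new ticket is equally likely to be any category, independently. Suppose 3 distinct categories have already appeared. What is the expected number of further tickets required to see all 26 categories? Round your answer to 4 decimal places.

97.0916

With k distinct categories already seen, the next new one takes an expected 26/(26-k) tickets.
Sum over k = 3,...,25: E = 26/23 + 26/22 + 26/21 + ... + 26/2 + 26/1 = 97.09158.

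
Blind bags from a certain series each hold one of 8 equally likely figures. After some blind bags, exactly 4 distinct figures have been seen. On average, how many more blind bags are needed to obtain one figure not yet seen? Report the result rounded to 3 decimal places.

Each blind bag yields a new figure with probability (8-4)/8 = 4/8, so the wait is geometric with mean 8/4.
E = 8/4 = 2.0000.

2.000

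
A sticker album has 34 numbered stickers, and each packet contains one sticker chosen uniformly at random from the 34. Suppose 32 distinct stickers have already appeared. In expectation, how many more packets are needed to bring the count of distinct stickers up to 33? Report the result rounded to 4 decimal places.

With k distinct stickers already seen, the next new one takes an expected 34/(34-k) packets.
Only the k = 32 term is needed: E = 34/2 = 17.00000.

17.0000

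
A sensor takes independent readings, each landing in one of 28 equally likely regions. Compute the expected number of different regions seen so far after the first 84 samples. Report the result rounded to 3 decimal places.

26.680

For each region, P(seen in 84 samples) = 1 - (27/28)^84 = 0.9529.
By linearity of expectation, E[distinct seen] = 28·(1 - (27/28)^84) = 26.6804.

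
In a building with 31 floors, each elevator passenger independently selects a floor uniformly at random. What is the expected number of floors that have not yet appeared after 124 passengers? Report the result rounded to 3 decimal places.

0.532

For each floor, P(unseen after 124) = (30/31)^124 = 0.0171.
By linearity of expectation, E[unseen] = 31·(30/31)^124 = 0.5316.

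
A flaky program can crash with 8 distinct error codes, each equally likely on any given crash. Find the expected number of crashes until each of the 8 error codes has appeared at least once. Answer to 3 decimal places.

21.743

The wait to go from k to k+1 distinct error codes is geometric with mean 8/(8-k).
E[T] = 8/8 + 8/7 + 8/6 + ... + 8/2 + 8/1 = 8·H_{8}.
H_{8} = 2.7179, so E[T] = 21.7429.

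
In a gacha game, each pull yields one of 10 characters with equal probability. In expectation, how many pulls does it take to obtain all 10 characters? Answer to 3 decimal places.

After k distinct characters have appeared, the next pull gives a new one with probability (10-k)/10, so the expected wait for the (k+1)-th is 10/(10-k).
E[T] = 10/10 + 10/9 + 10/8 + ... + 10/2 + 10/1 = 10·H_{10}.
H_{10} = 2.9290, so E[T] = 29.2897.

29.290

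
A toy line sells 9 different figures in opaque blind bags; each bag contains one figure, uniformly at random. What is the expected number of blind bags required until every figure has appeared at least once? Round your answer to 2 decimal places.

25.46

Split into phases: going from k distinct to k+1 distinct takes on average 9/(9-k) blind bags.
E[T] = 9/9 + 9/8 + 9/7 + ... + 9/2 + 9/1 = 9·H_{9}.
H_{9} = 2.829, so E[T] = 25.461.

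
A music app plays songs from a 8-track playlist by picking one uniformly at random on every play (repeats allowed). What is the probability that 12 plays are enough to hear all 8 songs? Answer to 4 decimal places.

By inclusion–exclusion over which songs are missing,
P(all seen) = Σ_{j=0}^{8} (-1)^j C(8,j)((8-j)/8)^12
= 1.00000 - 1.61134 + 0.88694 - 0.19895 + 0.01709 - 0.00043 + 0.00000 - 0.00000 + 0.00000
= 0.09331.

0.0933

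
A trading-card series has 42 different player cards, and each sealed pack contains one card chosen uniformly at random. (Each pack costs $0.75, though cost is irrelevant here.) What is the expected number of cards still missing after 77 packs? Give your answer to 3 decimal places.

For each card, P(unseen after 77) = (41/42)^77 = 0.1564.
By linearity of expectation, E[unseen] = 42·(41/42)^77 = 6.5677.

6.568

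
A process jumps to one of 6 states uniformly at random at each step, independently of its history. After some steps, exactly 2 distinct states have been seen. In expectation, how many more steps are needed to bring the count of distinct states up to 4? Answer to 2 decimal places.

With k distinct states already seen, the next new one takes an expected 6/(6-k) steps.
Sum over k = 2,...,3: E = 6/4 + 6/3 = 3.500.

3.50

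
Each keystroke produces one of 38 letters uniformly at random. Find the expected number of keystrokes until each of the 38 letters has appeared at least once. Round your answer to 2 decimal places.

160.66

The wait to go from k to k+1 distinct letters is geometric with mean 38/(38-k).
E[T] = 38/38 + 38/37 + 38/36 + ... + 38/2 + 38/1 = 38·H_{38}.
H_{38} = 4.228, so E[T] = 160.660.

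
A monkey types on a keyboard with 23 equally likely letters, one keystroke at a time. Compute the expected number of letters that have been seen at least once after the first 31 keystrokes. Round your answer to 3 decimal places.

17.202

For each letter, P(seen in 31 keystrokes) = 1 - (22/23)^31 = 0.7479.
By linearity of expectation, E[distinct seen] = 23·(1 - (22/23)^31) = 17.2021.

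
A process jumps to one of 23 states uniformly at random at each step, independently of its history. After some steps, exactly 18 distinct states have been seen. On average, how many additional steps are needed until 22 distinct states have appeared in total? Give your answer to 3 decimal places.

With k distinct states already seen, the next new one takes an expected 23/(23-k) steps.
Sum over k = 18,...,21: E = 23/5 + 23/4 + 23/3 + 23/2 = 29.5167.

29.517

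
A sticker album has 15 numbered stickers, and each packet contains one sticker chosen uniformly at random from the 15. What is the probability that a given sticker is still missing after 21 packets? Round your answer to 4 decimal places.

On each packet the fixed sticker fails to appear with probability 14/15.
P(still missing after 21) = (14/15)^21 = 0.23484.

0.2348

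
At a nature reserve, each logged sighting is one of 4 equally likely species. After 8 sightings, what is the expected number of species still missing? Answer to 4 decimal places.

0.4005

For each species, P(unseen after 8) = (3/4)^8 = 0.10011.
By linearity of expectation, E[unseen] = 4·(3/4)^8 = 0.40045.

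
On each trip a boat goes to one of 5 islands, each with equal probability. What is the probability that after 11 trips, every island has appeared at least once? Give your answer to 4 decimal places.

0.6064

Let A_i be the event that island i is missing after 11 trips. By inclusion–exclusion on the A_i,
P(all seen) = Σ_{j=0}^{5} (-1)^j C(5,j)((5-j)/5)^11
= 1.00000 - 0.42950 + 0.03628 - 0.00042 + 0.00000 - 0.00000
= 0.60636.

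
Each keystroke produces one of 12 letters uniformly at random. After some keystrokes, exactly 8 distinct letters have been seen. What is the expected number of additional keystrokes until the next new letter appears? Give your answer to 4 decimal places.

Each keystroke yields a new letter with probability (12-8)/12 = 4/12, so the wait is geometric with mean 12/4.
E = 12/4 = 3.00000.

3.0000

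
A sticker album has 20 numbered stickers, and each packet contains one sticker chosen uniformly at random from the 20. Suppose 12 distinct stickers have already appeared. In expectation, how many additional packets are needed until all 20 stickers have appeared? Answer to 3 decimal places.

54.357

From k distinct to k+1 distinct takes on average 20/(20-k) packets.
Sum over k = 12,...,19: E = 20/8 + 20/7 + 20/6 + ... + 20/2 + 20/1 = 54.3571.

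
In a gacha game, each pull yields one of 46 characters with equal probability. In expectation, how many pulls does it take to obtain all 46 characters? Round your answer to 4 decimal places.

Split into phases: going from k distinct to k+1 distinct takes on average 46/(46-k) pulls.
E[T] = 46/46 + 46/45 + 46/44 + ... + 46/2 + 46/1 = 46·H_{46}.
H_{46} = 4.41669, so E[T] = 203.16761.

203.1676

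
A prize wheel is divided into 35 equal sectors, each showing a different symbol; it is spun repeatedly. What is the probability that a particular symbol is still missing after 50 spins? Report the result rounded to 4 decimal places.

On each spin the fixed symbol fails to appear with probability 34/35.
P(still missing after 50) = (34/35)^50 = 0.23472.

0.2347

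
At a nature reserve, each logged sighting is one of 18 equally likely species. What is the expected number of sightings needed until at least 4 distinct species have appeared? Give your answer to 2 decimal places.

4.38

With k distinct species already seen, the next new one arrives after an expected 18/(18-k) sightings.
Sum over k = 0,...,3: E = 18/18 + 18/17 + 18/16 + 18/15 = 4.384.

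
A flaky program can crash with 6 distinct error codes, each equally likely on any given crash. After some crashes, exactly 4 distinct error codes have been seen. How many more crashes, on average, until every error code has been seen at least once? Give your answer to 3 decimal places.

9.000

With k distinct error codes already seen, the next new one takes an expected 6/(6-k) crashes.
Sum over k = 4,...,5: E = 6/2 + 6/1 = 9.0000.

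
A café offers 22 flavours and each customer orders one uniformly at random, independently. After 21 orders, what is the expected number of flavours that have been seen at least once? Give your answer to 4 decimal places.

13.7177

For each flavour, P(seen in 21 orders) = 1 - (21/22)^21 = 0.62353.
By linearity of expectation, E[distinct seen] = 22·(1 - (21/22)^21) = 13.71769.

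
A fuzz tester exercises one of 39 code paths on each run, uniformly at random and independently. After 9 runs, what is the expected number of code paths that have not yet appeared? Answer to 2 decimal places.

30.87

For each code path, P(unseen after 9) = (38/39)^9 = 0.792.
By linearity of expectation, E[unseen] = 39·(38/39)^9 = 30.870.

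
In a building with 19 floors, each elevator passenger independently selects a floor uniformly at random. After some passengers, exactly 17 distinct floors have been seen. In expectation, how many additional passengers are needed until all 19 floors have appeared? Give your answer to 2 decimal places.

28.50

With k distinct floors already seen, the next new one takes an expected 19/(19-k) passengers.
Sum over k = 17,...,18: E = 19/2 + 19/1 = 28.500.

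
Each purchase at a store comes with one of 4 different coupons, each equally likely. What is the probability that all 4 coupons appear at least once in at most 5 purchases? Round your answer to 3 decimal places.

Let A_i be the event that coupon i is missing after 5 purchases. By inclusion–exclusion on the A_i,
P(all seen) = Σ_{j=0}^{4} (-1)^j C(4,j)((4-j)/4)^5
= 1.0000 - 0.9492 + 0.1875 - 0.0039 + 0.0000
= 0.2344.

0.234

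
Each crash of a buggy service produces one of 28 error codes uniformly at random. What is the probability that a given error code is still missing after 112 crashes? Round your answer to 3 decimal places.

On each crash the fixed error code fails to appear with probability 27/28.
P(still missing after 112) = (27/28)^112 = 0.0170.

0.017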